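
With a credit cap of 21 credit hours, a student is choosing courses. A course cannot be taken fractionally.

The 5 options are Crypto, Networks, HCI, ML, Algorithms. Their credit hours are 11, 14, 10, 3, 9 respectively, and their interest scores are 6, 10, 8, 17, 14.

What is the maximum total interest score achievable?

This is a 0-1 knapsack instance.
Take ML and Algorithms: credit hours 3 + 9 = 12 ≤ 21, interest score 17 + 14 = 31.
No other feasible combination does better.

31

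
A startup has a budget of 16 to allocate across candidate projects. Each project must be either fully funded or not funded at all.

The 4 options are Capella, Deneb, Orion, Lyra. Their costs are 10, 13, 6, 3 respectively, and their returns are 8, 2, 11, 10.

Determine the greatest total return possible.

21

Capella + Orion: cost 10 + 6 = 16 ≤ 16, return 8 + 11 = 19.
Orion + Lyra: cost 6 + 3 = 9 ≤ 16, return 11 + 10 = 21.
Best is Orion and Lyra with total return 21.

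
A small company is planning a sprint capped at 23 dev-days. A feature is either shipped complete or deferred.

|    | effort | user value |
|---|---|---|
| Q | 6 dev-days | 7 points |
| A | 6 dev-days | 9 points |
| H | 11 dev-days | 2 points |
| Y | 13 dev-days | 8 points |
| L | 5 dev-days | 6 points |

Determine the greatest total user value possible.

22

This is a 0-1 knapsack instance.
Allowing fractional choices, the relaxed optimum would be about 25.7, but features are indivisible.
Q + A + L: effort 6 + 6 + 5 = 17 ≤ 23, user value 7 + 9 + 6 = 22.
Q + A + H: effort 6 + 6 + 11 = 23 ≤ 23, user value 7 + 9 + 2 = 18.
Best is Q, A, and L with total user value 22.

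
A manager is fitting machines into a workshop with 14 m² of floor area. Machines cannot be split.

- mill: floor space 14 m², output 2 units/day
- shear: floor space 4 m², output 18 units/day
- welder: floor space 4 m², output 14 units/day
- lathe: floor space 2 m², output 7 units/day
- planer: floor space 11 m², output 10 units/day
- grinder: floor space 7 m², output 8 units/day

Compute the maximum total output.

Allowing fractional choices, the relaxed optimum would be about 43.6, but machines are indivisible.
shear + welder + lathe: floor space 4 + 4 + 2 = 10 ≤ 14, output 18 + 14 + 7 = 39.
shear + lathe + grinder: floor space 4 + 2 + 7 = 13 ≤ 14, output 18 + 7 + 8 = 33.
Best is shear, welder, and lathe with total output 39.

39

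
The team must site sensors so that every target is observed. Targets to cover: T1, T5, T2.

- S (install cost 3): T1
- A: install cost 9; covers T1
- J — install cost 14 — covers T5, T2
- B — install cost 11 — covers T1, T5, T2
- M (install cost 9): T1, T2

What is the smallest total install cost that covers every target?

11

This is a weighted set-cover instance.
The greedy cost-per-new-target heuristic would pick S and B for 14, but a cheaper cover exists.
B alone covers T1, T5, T2 — every target.
Total install cost: 11.
No cover costs less than 11.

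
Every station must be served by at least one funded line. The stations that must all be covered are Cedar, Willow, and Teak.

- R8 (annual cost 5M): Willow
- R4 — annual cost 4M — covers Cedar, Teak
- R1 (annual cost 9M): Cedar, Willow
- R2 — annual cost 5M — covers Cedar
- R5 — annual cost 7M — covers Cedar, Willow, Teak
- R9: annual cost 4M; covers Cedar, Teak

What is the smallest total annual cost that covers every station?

The greedy cost-per-new-station heuristic would pick R4 and R8 for 9, but a cheaper cover exists.
R5 alone covers Cedar, Willow, Teak — every station.
Total annual cost: 7.
No cover costs less than 7.

7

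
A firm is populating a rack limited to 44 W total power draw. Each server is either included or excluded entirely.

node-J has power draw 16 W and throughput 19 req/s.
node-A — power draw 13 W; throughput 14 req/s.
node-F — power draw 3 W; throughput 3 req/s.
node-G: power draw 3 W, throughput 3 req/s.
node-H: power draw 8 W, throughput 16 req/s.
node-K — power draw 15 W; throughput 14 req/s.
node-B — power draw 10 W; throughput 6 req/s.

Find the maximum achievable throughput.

55

Take node-J, node-A, node-F, node-G, and node-H: power draw 16 + 13 + 3 + 3 + 8 = 43 ≤ 44, throughput 19 + 14 + 3 + 3 + 16 = 55.
No other feasible combination does better.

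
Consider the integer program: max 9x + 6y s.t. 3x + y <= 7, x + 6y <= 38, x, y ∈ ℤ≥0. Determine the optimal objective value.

(x,y)=(0,6) is feasible, giving 36.
(x,y)=(0,5) is feasible, giving 30.
Maximum is 36 at (x,y)=(0,6).

36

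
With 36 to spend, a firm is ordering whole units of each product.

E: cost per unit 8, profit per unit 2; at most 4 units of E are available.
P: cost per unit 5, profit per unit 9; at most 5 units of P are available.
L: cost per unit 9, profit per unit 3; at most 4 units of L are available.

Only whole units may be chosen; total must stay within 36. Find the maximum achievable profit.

48

P has the best ratio (9/5); taking only P gives at most 5×9 = 45 (stopped by the supply cap of 5).
Mixing does better — 5×P and 1×L: cost 34 ≤ 36, profit 5·9 + 1·3 = 48.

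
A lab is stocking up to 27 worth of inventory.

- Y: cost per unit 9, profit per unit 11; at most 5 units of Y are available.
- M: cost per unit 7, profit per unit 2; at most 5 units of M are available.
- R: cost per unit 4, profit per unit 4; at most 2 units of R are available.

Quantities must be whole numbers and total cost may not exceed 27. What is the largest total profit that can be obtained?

This is a bounded integer knapsack.
Y has the best ratio (11/9); taking only Y gives at most 3×11 = 33 (stopped by the cost limit).
Optimal: 3×Y: cost 27 ≤ 27, profit 3·11 = 33.

33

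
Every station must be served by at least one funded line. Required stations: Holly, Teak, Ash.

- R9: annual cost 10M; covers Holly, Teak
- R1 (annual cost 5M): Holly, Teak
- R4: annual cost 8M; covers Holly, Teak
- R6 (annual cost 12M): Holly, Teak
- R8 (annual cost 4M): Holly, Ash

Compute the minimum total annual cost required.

This is an integer covering problem.
Choose R1 and R8: together they cover Holly, Teak, Ash — every station.
Total annual cost: 5 + 4 = 9.
No cover costs less than 9.

9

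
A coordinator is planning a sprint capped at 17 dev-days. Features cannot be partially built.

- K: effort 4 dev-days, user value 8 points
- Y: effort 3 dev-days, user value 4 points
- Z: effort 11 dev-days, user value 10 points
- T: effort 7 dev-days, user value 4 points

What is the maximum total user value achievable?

Y + Z: effort 3 + 11 = 14 ≤ 17, user value 4 + 10 = 14.
K + Y + T: effort 4 + 3 + 7 = 14 ≤ 17, user value 8 + 4 + 4 = 16.
K + Z: effort 4 + 11 = 15 ≤ 17, user value 8 + 10 = 18.
Best is K and Z with total user value 18.

18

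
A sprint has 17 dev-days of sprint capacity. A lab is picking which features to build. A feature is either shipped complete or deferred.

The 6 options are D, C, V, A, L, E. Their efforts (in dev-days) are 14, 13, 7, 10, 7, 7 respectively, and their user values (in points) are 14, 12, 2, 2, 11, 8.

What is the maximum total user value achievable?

Treat it as a binary knapsack problem.
Take L and E: effort 7 + 7 = 14 ≤ 17, user value 11 + 8 = 19.
No other feasible combination does better.

19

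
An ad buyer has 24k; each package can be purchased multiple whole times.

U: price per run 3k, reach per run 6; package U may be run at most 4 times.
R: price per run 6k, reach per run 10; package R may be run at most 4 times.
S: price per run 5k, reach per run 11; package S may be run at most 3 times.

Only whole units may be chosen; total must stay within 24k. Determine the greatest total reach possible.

S has the best ratio (11/5); taking only S gives at most 3×11 = 33 (stopped by the supply cap of 3).
Mixing does better — 3×U and 3×S: price 24 ≤ 24, reach 3·6 + 3·11 = 51.

51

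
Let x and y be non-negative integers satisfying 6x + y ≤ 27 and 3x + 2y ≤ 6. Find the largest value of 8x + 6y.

(x,y)=(0,3): 6·0+1·3=3≤27, 3·0+2·3=6≤6, objective 18.
(x,y)=(0,2): 6·0+1·2=2≤27, 3·0+2·2=4≤6, objective 12.
No feasible integer point exceeds 18.

18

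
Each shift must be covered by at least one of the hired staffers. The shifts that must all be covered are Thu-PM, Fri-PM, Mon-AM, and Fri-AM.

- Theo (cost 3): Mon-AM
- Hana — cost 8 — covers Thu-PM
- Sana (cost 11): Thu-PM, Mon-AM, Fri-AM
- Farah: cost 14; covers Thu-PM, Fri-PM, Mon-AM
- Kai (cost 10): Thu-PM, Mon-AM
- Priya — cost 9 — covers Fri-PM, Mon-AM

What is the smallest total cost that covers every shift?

This is an integer covering problem.
The greedy cost-per-new-shift heuristic would pick Theo, Sana, and Priya for 23, but a cheaper cover exists.
Choose Sana and Priya: together they cover Thu-PM, Fri-PM, Mon-AM, Fri-AM — every shift.
Total cost: 11 + 9 = 20.
No cover costs less than 20.

20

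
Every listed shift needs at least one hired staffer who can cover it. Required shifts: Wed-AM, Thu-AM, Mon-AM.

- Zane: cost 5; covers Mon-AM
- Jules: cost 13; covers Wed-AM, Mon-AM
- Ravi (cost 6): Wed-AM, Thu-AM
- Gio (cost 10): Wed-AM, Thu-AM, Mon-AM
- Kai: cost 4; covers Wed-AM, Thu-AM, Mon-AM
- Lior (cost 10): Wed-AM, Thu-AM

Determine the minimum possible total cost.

4

Kai alone covers Wed-AM, Thu-AM, Mon-AM — every shift.
Total cost: 4.
No cover costs less than 4.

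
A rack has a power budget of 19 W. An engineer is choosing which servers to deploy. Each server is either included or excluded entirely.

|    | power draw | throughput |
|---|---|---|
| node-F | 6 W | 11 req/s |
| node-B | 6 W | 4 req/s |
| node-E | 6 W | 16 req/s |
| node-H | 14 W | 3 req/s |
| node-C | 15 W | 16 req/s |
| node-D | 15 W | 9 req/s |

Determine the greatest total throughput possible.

Take node-F, node-B, and node-E: power draw 6 + 6 + 6 = 18 ≤ 19, throughput 11 + 4 + 16 = 31.
No other feasible combination does better.

31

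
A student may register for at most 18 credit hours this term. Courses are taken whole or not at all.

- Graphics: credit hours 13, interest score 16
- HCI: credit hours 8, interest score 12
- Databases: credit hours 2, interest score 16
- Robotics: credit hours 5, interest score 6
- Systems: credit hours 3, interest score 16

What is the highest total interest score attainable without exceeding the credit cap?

50

HCI + Databases + Robotics + Systems: credit hours 8 + 2 + 5 + 3 = 18 ≤ 18, interest score 12 + 16 + 6 + 16 = 50.
Graphics + Databases + Systems: credit hours 13 + 2 + 3 = 18 ≤ 18, interest score 16 + 16 + 16 = 48.
HCI + Databases + Systems: credit hours 8 + 2 + 3 = 13 ≤ 18, interest score 12 + 16 + 16 = 44.
Best is HCI, Databases, Robotics, and Systems with total interest score 50.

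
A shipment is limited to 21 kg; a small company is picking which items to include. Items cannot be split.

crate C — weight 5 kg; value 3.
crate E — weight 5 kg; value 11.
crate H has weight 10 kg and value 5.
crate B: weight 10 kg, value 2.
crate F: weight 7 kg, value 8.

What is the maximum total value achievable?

22

Allowing fractional choices, the relaxed optimum would be about 24.0, but items are indivisible.
crate C + crate E + crate H: weight 5 + 5 + 10 = 20 ≤ 21, value 3 + 11 + 5 = 19.
crate C + crate E + crate F: weight 5 + 5 + 7 = 17 ≤ 21, value 3 + 11 + 8 = 22.
crate E + crate F: weight 5 + 7 = 12 ≤ 21, value 11 + 8 = 19.
Best is crate C, crate E, and crate F with total value 22.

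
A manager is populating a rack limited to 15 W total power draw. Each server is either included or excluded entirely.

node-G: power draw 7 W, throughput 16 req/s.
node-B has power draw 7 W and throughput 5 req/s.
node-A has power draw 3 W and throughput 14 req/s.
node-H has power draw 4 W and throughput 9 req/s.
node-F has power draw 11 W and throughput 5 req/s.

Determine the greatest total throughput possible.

Treat it as a binary knapsack problem.
Allowing fractional choices, the relaxed optimum would be about 39.7, but servers are indivisible.
node-G + node-A + node-H: power draw 7 + 3 + 4 = 14 ≤ 15, throughput 16 + 14 + 9 = 39.
node-G + node-A: power draw 7 + 3 = 10 ≤ 15, throughput 16 + 14 = 30.
Best is node-G, node-A, and node-H with total throughput 39.

39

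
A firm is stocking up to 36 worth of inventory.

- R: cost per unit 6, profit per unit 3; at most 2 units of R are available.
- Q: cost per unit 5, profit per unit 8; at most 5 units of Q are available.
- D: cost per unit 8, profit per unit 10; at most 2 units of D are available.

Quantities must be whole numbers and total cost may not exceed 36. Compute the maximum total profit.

This is a bounded integer knapsack.
Q has the best ratio (8/5); taking only Q gives at most 5×8 = 40 (stopped by the supply cap of 5).
Mixing does better — 4×Q and 2×D: cost 36 ≤ 36, profit 4·8 + 2·10 = 52.

52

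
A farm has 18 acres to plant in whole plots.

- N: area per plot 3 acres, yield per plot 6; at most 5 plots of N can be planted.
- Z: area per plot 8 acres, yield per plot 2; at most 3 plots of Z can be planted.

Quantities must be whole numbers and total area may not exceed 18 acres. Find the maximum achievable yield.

30

Take 5×N: area 15 ≤ 18, yield 5·6 = 30.
N has the best ratio (6/3) and is taken to its limit of 5; remaining capacity is filled optimally with the others.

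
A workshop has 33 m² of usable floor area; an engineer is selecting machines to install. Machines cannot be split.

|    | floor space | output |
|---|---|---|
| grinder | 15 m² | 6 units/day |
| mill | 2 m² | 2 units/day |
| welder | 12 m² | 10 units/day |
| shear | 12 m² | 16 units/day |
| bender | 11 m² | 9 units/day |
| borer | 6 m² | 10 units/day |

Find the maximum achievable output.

This is a 0-1 knapsack instance.
mill + shear + bender + borer: floor space 2 + 12 + 11 + 6 = 31 ≤ 33, output 2 + 16 + 9 + 10 = 37.
mill + welder + shear + borer: floor space 2 + 12 + 12 + 6 = 32 ≤ 33, output 2 + 10 + 16 + 10 = 38.
Best is mill, welder, shear, and borer with total output 38.

38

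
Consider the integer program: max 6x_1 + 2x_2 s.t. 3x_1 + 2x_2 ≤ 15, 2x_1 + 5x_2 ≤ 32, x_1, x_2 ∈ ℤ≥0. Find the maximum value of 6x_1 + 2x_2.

30

(x_1,x_2)=(5,0): 3·5+2·0=15≤15, 2·5+5·0=10≤32, objective 30.
(x_1,x_2)=(4,1): 3·4+2·1=14≤15, 2·4+5·1=13≤32, objective 26.
No feasible integer point exceeds 30.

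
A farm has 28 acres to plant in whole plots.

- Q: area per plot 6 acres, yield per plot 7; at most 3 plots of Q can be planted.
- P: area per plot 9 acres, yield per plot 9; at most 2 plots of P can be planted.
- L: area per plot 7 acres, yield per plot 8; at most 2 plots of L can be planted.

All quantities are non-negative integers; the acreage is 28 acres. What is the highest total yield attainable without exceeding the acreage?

31

Take 2×Q, 1×P, and 1×L: area 28 ≤ 28, yield 2·7 + 1·9 + 1·8 = 31.
No other integer combination yields more.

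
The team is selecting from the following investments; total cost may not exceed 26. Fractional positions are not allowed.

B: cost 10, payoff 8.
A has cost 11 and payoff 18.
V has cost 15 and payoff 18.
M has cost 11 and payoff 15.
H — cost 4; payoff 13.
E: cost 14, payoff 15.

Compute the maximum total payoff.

This is a 0-1 knapsack instance.
Take A, M, and H: cost 11 + 11 + 4 = 26 ≤ 26, payoff 18 + 15 + 13 = 46.
No other feasible combination does better.

46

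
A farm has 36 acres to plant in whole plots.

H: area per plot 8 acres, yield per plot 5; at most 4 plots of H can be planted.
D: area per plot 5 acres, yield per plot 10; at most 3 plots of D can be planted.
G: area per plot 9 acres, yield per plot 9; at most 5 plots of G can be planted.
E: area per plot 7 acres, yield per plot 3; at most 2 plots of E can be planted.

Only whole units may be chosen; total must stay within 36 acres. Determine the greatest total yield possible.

This is a bounded integer knapsack.
1×H, 3×D, and 1×G: area 32 ≤ 36, yield 1·5 + 3·10 + 1·9 = 44.
3×D and 2×G: area 33 ≤ 36, yield 3·10 + 2·9 = 48.
Best is 48.

48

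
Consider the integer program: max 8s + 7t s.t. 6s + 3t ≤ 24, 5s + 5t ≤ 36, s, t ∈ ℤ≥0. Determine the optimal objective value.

(s,t)=(1,6) is feasible, giving 50.
(s,t)=(0,7) is feasible, giving 49.
(s,t)=(1,5) is feasible, giving 43.
(s,t)=(0,6) is feasible, giving 42.
No feasible integer point exceeds 50.

50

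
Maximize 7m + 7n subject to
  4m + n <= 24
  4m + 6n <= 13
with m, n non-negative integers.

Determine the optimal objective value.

The continuous relaxation peaks at (3.25, 0) with value 22.75; rounding to a feasible lattice point costs some objective.
(m,n)=(3,0): 4·3+1·0=12≤24, 4·3+6·0=12≤13, objective 21.
(m,n)=(2,0): 4·2+1·0=8≤24, 4·2+6·0=8≤13, objective 14.
No feasible integer point exceeds 21.

21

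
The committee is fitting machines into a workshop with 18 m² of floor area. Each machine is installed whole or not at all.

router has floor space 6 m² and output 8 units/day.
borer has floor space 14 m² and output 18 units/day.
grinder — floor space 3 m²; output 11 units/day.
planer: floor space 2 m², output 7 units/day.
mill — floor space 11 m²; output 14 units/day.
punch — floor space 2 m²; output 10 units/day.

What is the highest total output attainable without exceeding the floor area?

42

This is an integer program with binary decision variables.
Allowing fractional choices, the relaxed optimum would be about 42.4, but machines are indivisible.
grinder + planer + mill + punch: floor space 3 + 2 + 11 + 2 = 18 ≤ 18, output 11 + 7 + 14 + 10 = 42.
grinder + mill + punch: floor space 3 + 11 + 2 = 16 ≤ 18, output 11 + 14 + 10 = 35.
router + grinder + planer + punch: floor space 6 + 3 + 2 + 2 = 13 ≤ 18, output 8 + 11 + 7 + 10 = 36.
Best is grinder, planer, mill, and punch with total output 42.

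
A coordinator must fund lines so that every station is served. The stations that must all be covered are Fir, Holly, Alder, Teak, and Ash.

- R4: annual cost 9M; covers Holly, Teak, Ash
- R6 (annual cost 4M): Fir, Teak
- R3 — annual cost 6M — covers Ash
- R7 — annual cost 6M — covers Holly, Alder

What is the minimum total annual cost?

16

This is an integer covering problem.
Choose R6, R3, and R7: together they cover Fir, Holly, Alder, Teak, Ash — every station.
Total annual cost: 4 + 6 + 6 = 16.
No cover costs less than 16.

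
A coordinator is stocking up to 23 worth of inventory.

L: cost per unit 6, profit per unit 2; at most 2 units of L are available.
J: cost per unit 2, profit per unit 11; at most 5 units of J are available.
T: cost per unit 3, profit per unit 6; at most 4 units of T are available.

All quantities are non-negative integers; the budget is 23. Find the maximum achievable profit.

J has the best ratio (11/2); taking only J gives at most 5×11 = 55 (stopped by the supply cap of 5).
Mixing does better — 5×J and 4×T: cost 22 ≤ 23, profit 5·11 + 4·6 = 79.

79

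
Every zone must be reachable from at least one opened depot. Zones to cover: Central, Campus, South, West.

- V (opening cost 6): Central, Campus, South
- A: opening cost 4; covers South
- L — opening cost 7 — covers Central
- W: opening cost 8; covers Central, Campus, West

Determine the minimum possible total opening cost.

12

Choose A and W: together they cover Central, Campus, South, West — every zone.
Total opening cost: 4 + 8 = 12.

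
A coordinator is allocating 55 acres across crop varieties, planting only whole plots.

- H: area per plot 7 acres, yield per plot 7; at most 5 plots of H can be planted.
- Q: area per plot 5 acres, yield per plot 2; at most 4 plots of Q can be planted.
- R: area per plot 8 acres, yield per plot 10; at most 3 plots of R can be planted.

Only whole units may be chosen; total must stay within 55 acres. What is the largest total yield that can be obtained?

58

4×H and 3×R: area 52 ≤ 55, yield 4·7 + 3·10 = 58.
3×H, 2×Q, and 3×R: area 55 ≤ 55, yield 3·7 + 2·2 + 3·10 = 55.
Best is 58.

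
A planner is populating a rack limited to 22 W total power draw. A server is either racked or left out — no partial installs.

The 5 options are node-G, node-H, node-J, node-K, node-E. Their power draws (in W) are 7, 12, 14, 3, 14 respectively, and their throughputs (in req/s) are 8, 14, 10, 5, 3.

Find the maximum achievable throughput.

27

Take node-G, node-H, and node-K: power draw 7 + 12 + 3 = 22 ≤ 22, throughput 8 + 14 + 5 = 27.
No other feasible combination does better.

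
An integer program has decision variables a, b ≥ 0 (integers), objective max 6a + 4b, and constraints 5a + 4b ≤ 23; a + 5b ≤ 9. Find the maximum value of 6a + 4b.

(a,b)=(4,0): 5·4+4·0=20≤23, 1·4+5·0=4≤9, objective 24.
(a,b)=(3,1): 5·3+4·1=19≤23, 1·3+5·1=8≤9, objective 22.
(a,b)=(3,0): 5·3+4·0=15≤23, 1·3+5·0=3≤9, objective 18.
No feasible integer point exceeds 24.

24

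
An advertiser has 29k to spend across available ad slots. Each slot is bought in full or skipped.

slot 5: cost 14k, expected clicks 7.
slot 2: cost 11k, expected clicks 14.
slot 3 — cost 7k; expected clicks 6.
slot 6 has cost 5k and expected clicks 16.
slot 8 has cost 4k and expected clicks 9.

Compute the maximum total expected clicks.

45

Take slot 2, slot 3, slot 6, and slot 8: cost 11 + 7 + 5 + 4 = 27 ≤ 29, expected clicks 14 + 6 + 16 + 9 = 45.
No other feasible combination does better.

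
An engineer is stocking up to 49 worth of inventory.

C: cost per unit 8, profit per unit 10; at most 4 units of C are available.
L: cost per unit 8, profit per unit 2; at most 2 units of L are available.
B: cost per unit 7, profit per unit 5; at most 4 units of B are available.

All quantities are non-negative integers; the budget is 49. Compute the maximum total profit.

4×C, 1×L, and 1×B: cost 47 ≤ 49, profit 4·10 + 1·2 + 1·5 = 47.
4×C and 2×B: cost 46 ≤ 49, profit 4·10 + 2·5 = 50.
Best is 50.

50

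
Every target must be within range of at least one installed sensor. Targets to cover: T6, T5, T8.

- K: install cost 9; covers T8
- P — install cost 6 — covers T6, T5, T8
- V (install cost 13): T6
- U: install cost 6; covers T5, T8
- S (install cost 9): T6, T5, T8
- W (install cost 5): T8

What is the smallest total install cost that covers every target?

P alone covers T6, T5, T8 — every target.
Total install cost: 6.
No cover costs less than 6.

6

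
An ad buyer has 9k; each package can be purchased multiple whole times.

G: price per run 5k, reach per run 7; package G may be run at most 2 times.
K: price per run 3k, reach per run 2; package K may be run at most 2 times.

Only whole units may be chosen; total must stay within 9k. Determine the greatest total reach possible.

9

G has the best ratio (7/5); taking only G gives at most 1×7 = 7 (stopped by the price limit).
Mixing does better — 1×G and 1×K: price 8 ≤ 9, reach 1·7 + 1·2 = 9.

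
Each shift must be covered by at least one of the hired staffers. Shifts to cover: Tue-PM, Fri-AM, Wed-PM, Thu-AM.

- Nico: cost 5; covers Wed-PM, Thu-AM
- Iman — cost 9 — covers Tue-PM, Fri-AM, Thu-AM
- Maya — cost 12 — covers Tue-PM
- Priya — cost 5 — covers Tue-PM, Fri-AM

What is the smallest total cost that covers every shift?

Choose Nico and Priya: together they cover Tue-PM, Fri-AM, Wed-PM, Thu-AM — every shift.
Total cost: 5 + 5 = 10.

10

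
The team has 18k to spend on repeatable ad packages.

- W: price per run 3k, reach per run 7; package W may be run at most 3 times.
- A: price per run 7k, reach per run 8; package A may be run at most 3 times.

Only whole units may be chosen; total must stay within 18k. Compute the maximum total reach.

29

Take 3×W and 1×A: price 16 ≤ 18, reach 3·7 + 1·8 = 29.
W has the best ratio (7/3) and is taken to its limit of 3; remaining capacity is filled optimally with the others.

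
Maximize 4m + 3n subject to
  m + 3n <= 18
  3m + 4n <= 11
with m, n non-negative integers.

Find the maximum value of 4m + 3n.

12

The continuous relaxation peaks at (3.67, 0) with value 14.67; rounding to a feasible lattice point costs some objective.
(m,n)=(3,0): 1·3+3·0=3≤18, 3·3+4·0=9≤11, objective 12.
(m,n)=(2,1): 1·2+3·1=5≤18, 3·2+4·1=10≤11, objective 11.
(m,n)=(2,0): 1·2+3·0=2≤18, 3·2+4·0=6≤11, objective 8.
The best lattice point is (3,0), giving 12.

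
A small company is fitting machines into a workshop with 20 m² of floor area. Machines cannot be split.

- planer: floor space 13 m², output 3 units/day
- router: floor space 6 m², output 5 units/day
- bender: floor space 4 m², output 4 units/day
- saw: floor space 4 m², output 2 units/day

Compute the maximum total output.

router + bender: floor space 6 + 4 = 10 ≤ 20, output 5 + 4 = 9.
router + bender + saw: floor space 6 + 4 + 4 = 14 ≤ 20, output 5 + 4 + 2 = 11.
planer + router: floor space 13 + 6 = 19 ≤ 20, output 3 + 5 = 8.
Best is router, bender, and saw with total output 11.

11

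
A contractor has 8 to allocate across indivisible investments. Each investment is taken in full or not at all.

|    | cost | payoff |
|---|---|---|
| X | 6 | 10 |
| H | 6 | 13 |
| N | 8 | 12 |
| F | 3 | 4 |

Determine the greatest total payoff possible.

This is an integer program with binary decision variables.
N: cost 8 ≤ 8, payoff 12.
H: cost 6 ≤ 8, payoff 13.
Best is H with total payoff 13.

13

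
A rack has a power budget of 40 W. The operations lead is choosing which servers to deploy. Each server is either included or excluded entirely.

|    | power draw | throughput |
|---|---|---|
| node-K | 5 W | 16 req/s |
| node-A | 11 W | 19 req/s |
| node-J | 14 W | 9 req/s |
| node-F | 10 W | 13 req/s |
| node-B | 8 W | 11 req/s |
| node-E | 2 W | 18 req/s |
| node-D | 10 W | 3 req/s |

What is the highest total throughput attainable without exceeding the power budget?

node-K + node-A + node-J + node-B + node-E: power draw 5 + 11 + 14 + 8 + 2 = 40 ≤ 40, throughput 16 + 19 + 9 + 11 + 18 = 73.
node-K + node-A + node-F + node-B + node-E: power draw 5 + 11 + 10 + 8 + 2 = 36 ≤ 40, throughput 16 + 19 + 13 + 11 + 18 = 77.
Best is node-K, node-A, node-F, node-B, and node-E with total throughput 77.

77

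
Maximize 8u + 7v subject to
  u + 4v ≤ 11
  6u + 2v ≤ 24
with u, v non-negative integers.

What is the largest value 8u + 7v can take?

The continuous relaxation peaks at (3.36, 1.91) with value 40.27; rounding to a feasible lattice point costs some objective.
(u,v)=(3,2): 1·3+4·2=11≤11, 6·3+2·2=22≤24, objective 38.
(u,v)=(4,0): 1·4+4·0=4≤11, 6·4+2·0=24≤24, objective 32.
(u,v)=(3,1): 1·3+4·1=7≤11, 6·3+2·1=20≤24, objective 31.
(u,v)=(2,2): 1·2+4·2=10≤11, 6·2+2·2=16≤24, objective 30.
The best lattice point is (3,2), giving 38.

38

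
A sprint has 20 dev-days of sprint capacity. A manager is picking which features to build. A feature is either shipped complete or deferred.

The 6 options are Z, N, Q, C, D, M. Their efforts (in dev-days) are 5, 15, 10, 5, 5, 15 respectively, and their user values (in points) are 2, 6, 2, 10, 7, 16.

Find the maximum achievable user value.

Take C and M: effort 5 + 15 = 20 ≤ 20, user value 10 + 16 = 26.
No other feasible combination does better.

26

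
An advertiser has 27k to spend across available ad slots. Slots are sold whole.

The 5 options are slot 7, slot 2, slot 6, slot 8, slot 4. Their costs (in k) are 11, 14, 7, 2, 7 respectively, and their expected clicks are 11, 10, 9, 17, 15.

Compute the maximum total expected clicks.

52

slot 7 + slot 8 + slot 4: cost 11 + 2 + 7 = 20 ≤ 27, expected clicks 11 + 17 + 15 = 43.
slot 7 + slot 6 + slot 8 + slot 4: cost 11 + 7 + 2 + 7 = 27 ≤ 27, expected clicks 11 + 9 + 17 + 15 = 52.
Best is slot 7, slot 6, slot 8, and slot 4 with total expected clicks 52.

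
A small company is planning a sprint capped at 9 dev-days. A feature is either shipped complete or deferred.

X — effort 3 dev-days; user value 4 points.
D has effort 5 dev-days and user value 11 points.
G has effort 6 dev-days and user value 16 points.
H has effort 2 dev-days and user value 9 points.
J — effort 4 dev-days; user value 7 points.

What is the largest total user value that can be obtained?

25

Take G and H: effort 6 + 2 = 8 ≤ 9, user value 16 + 9 = 25.
No other feasible combination does better.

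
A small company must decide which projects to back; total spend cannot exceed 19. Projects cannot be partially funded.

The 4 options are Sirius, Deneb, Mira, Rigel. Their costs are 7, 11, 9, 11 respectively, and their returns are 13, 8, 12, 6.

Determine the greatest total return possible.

25

Take Sirius and Mira: cost 7 + 9 = 16 ≤ 19, return 13 + 12 = 25.
No other feasible combination does better.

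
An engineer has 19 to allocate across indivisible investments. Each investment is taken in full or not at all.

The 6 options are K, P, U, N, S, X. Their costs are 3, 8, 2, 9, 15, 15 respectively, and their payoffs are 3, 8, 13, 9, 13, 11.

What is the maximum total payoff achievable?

30

Treat it as a binary knapsack problem.
U + S: cost 2 + 15 = 17 ≤ 19, payoff 13 + 13 = 26.
K + U + N: cost 3 + 2 + 9 = 14 ≤ 19, payoff 3 + 13 + 9 = 25.
P + U + N: cost 8 + 2 + 9 = 19 ≤ 19, payoff 8 + 13 + 9 = 30.
Best is P, U, and N with total payoff 30.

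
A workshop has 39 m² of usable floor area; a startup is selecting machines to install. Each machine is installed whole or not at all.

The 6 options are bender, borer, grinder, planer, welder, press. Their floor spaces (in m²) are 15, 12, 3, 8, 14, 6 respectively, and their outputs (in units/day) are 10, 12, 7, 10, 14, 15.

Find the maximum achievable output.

Treat it as a binary knapsack problem.
borer + grinder + welder + press: floor space 12 + 3 + 14 + 6 = 35 ≤ 39, output 12 + 7 + 14 + 15 = 48.
bender + grinder + welder + press: floor space 15 + 3 + 14 + 6 = 38 ≤ 39, output 10 + 7 + 14 + 15 = 46.
grinder + planer + welder + press: floor space 3 + 8 + 14 + 6 = 31 ≤ 39, output 7 + 10 + 14 + 15 = 46.
Best is borer, grinder, welder, and press with total output 48.

48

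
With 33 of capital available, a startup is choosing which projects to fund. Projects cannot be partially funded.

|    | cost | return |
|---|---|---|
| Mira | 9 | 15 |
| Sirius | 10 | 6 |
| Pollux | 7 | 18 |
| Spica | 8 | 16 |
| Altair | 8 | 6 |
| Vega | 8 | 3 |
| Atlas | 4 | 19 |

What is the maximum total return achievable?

68

This is a 0-1 knapsack instance.
Allowing fractional choices, the relaxed optimum would be about 71.8, but projects are indivisible.
Mira + Pollux + Spica + Atlas: cost 9 + 7 + 8 + 4 = 28 ≤ 33, return 15 + 18 + 16 + 19 = 68.
Pollux + Spica + Altair + Atlas: cost 7 + 8 + 8 + 4 = 27 ≤ 33, return 18 + 16 + 6 + 19 = 59.
Best is Mira, Pollux, Spica, and Atlas with total return 68.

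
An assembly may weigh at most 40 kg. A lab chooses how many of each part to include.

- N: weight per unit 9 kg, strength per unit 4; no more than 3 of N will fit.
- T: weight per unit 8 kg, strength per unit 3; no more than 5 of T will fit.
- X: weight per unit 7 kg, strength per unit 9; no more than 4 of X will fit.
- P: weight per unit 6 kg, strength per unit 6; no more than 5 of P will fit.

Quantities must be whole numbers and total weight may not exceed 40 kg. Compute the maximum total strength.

48

Take 4×X and 2×P: weight 40 ≤ 40, strength 4·9 + 2·6 = 48.
X has the best ratio (9/7) and is taken to its limit of 4; remaining capacity is filled optimally with the others.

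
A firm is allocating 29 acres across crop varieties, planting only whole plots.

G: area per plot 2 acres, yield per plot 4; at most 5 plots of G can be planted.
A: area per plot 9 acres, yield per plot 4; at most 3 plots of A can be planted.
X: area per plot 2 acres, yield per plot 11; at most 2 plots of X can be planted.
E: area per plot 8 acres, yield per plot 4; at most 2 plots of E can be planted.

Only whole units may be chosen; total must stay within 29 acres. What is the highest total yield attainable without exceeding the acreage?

Take 4×G, 2×X, and 2×E: area 28 ≤ 29, yield 4·4 + 2·11 + 2·4 = 46.
X has the best ratio (11/2) and is taken to its limit of 2; remaining capacity is filled optimally with the others.

46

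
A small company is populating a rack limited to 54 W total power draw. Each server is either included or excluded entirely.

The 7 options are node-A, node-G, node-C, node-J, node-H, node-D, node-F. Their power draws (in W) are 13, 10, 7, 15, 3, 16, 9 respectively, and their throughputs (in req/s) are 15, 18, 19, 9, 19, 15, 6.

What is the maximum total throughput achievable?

Allowing fractional choices, the relaxed optimum would be about 89.3, but servers are indivisible.
node-A + node-G + node-C + node-J + node-H: power draw 13 + 10 + 7 + 15 + 3 = 48 ≤ 54, throughput 15 + 18 + 19 + 9 + 19 = 80.
node-G + node-C + node-J + node-H + node-D: power draw 10 + 7 + 15 + 3 + 16 = 51 ≤ 54, throughput 18 + 19 + 9 + 19 + 15 = 80.
node-A + node-G + node-C + node-H + node-D: power draw 13 + 10 + 7 + 3 + 16 = 49 ≤ 54, throughput 15 + 18 + 19 + 19 + 15 = 86.
Best is node-A, node-G, node-C, node-H, and node-D with total throughput 86.

86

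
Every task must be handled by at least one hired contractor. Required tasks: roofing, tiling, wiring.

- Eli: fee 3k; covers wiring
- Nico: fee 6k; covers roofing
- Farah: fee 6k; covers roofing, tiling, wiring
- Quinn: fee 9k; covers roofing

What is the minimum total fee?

Farah alone covers roofing, tiling, wiring — every task.
Total fee: 6.
No cover costs less than 6.

6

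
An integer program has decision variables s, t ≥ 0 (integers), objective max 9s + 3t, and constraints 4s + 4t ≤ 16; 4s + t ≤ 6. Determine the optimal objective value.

15

The continuous relaxation peaks at (0.667, 3.33) with value 16.00; rounding to a feasible lattice point costs some objective.
(s,t)=(1,2): 4·1+4·2=12≤16, 4·1+1·2=6≤6, objective 15.
(s,t)=(0,4): 4·0+4·4=16≤16, 4·0+1·4=4≤6, objective 12.
(s,t)=(1,1): 4·1+4·1=8≤16, 4·1+1·1=5≤6, objective 12.
Maximum is 15 at (s,t)=(1,2).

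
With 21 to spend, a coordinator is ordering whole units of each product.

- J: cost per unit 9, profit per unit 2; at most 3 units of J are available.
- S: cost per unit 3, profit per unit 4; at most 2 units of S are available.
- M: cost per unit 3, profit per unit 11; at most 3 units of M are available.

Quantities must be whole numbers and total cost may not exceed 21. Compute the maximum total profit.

41

1×J, 1×S, and 3×M: cost 21 ≤ 21, profit 1·2 + 1·4 + 3·11 = 39.
2×S and 3×M: cost 15 ≤ 21, profit 2·4 + 3·11 = 41.
Best is 41.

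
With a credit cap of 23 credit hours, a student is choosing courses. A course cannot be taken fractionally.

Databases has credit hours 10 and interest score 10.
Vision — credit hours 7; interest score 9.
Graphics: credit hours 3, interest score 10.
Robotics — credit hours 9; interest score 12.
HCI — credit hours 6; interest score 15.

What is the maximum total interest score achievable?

37

Databases + Graphics + HCI: credit hours 10 + 3 + 6 = 19 ≤ 23, interest score 10 + 10 + 15 = 35.
Vision + Robotics + HCI: credit hours 7 + 9 + 6 = 22 ≤ 23, interest score 9 + 12 + 15 = 36.
Graphics + Robotics + HCI: credit hours 3 + 9 + 6 = 18 ≤ 23, interest score 10 + 12 + 15 = 37.
Best is Graphics, Robotics, and HCI with total interest score 37.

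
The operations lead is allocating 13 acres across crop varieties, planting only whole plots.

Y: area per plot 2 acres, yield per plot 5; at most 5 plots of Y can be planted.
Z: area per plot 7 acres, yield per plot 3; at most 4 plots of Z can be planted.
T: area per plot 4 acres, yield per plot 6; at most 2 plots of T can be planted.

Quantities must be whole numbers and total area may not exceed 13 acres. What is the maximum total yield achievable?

26

This is a bounded integer knapsack.
Y has the best ratio (5/2); taking only Y gives at most 5×5 = 25 (stopped by the supply cap of 5).
Mixing does better — 4×Y and 1×T: area 12 ≤ 13, yield 4·5 + 1·6 = 26.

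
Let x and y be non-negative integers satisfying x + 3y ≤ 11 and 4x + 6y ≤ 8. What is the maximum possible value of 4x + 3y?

(x,y)=(2,0): 1·2+3·0=2≤11, 4·2+6·0=8≤8, objective 8.
(x,y)=(1,0): 1·1+3·0=1≤11, 4·1+6·0=4≤8, objective 4.
Maximum is 8 at (x,y)=(2,0).

8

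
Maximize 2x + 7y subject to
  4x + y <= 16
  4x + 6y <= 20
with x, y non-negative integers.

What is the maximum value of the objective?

Relaxing integrality, the LP optimum is 23.33 at (x,y) = (0, 3.33), which is not an integer point.
(x,y)=(0,3) is feasible, giving 21.
(x,y)=(1,2) is feasible, giving 16.
(x,y)=(0,2) is feasible, giving 14.
No feasible integer point exceeds 21.

21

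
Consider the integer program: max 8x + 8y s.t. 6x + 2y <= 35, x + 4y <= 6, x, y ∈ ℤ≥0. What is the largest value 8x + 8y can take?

(x,y)=(5,0): 6·5+2·0=30≤35, 1·5+4·0=5≤6, objective 40.
(x,y)=(4,0): 6·4+2·0=24≤35, 1·4+4·0=4≤6, objective 32.
No feasible integer point exceeds 40.

40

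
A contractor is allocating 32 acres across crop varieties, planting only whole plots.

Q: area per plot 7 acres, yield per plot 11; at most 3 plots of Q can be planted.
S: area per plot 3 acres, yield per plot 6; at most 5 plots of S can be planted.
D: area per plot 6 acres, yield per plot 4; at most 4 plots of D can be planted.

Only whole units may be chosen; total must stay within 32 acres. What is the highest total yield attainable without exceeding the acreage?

52

This is a bounded integer knapsack.
3×Q and 3×S: area 30 ≤ 32, yield 3·11 + 3·6 = 51.
2×Q and 5×S: area 29 ≤ 32, yield 2·11 + 5·6 = 52.
Best is 52.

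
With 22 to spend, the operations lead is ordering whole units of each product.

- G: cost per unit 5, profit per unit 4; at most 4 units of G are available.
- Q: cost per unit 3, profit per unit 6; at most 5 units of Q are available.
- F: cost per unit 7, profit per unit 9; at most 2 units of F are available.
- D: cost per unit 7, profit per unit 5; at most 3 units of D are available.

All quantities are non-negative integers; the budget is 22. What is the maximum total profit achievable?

39

Take 5×Q and 1×F: cost 22 ≤ 22, profit 5·6 + 1·9 = 39.
Q has the best ratio (6/3) and is taken to its limit of 5; remaining capacity is filled optimally with the others.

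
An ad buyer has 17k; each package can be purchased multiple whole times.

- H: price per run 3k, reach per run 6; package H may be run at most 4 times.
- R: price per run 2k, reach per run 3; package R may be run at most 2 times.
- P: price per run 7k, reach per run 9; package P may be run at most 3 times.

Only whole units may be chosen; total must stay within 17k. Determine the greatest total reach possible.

4×H and 2×R: price 16 ≤ 17, reach 4·6 + 2·3 = 30.
2×H, 2×R, and 1×P: price 17 ≤ 17, reach 2·6 + 2·3 + 1·9 = 27.
Best is 30.

30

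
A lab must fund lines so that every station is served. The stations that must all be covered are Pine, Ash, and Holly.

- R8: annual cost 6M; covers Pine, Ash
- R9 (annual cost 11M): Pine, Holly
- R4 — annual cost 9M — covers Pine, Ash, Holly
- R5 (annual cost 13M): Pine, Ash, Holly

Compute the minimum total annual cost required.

9

The greedy cost-per-new-station heuristic would pick R8 and R4 for 15, but a cheaper cover exists.
R4 alone covers Pine, Ash, Holly — every station.
Total annual cost: 9.
No cover costs less than 9.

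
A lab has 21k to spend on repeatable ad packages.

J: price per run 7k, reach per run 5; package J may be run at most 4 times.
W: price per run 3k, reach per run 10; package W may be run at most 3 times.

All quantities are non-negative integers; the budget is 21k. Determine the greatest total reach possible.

35

Take 1×J and 3×W: price 16 ≤ 21, reach 1·5 + 3·10 = 35.
W has the best ratio (10/3) and is taken to its limit of 3; remaining capacity is filled optimally with the others.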